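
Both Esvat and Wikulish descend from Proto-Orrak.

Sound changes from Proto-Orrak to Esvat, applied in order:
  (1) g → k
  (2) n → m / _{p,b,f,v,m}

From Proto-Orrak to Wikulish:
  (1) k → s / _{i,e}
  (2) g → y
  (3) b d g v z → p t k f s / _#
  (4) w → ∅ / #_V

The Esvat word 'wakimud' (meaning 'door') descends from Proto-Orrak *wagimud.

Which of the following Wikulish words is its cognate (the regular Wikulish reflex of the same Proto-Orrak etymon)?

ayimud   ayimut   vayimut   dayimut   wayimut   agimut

ayimut

Wikulish: start from *wagimud.
  rule 1: no change — wagimud
  rule 2 (unconditioned shift): wagimud → wayimud
  rule 3 (final devoicing): wayimud → wayimut
  rule 4 (glide loss): wayimut → ayimut
  ⇒ Wikulish ayimut
Among the options, 'ayimut' alone shows every Wikulish change applied in order.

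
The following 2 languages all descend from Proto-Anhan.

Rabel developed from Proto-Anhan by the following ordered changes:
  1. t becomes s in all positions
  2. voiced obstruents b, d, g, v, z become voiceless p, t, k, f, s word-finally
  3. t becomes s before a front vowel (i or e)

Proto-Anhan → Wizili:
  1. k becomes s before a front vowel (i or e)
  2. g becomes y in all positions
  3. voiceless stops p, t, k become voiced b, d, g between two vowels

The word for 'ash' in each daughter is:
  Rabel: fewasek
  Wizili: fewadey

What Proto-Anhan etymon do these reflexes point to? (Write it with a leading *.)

*fewateg

Position 7: Rabel has k, Wizili has y. Taking the neighbouring segments as reconstructed: Rabel k could go back to *k or *g; Wizili y could go back to *g or *y — the one source consistent with every daughter is *g.
Position 5: Rabel has s, Wizili has d. Taking the neighbouring segments as reconstructed: Rabel s could go back to *t or *s; Wizili d could go back to *t or *d — the one source consistent with every daughter is *t.
Verify the candidate proto-form against each daughter:
Rabel: *fewateg > fewaseg > fewasek  (by unconditioned shift, final devoicing)
Wizili: *fewateg
  fewateg (rule 1 does not apply)
  fewateg → fewatey   [unconditioned shift]
  fewatey → fewadey   [intervocalic voicing]
  giving Wizili fewadey.
No other proto-form is consistent with every reflex, so the reconstruction is *fewateg.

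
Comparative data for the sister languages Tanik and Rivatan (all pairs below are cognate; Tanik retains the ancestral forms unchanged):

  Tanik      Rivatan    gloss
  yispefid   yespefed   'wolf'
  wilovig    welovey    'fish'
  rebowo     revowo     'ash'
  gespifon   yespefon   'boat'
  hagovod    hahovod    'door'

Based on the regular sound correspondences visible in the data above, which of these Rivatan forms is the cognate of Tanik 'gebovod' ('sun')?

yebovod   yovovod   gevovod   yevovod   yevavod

yevovod

gespifon ~ yespefon — Tanik g corresponds to Rivatan y word-initially before a front vowel.
rebowo ~ revowo — Tanik b corresponds to Rivatan v between vowels (before a back vowel).
Applying these to Tanik 'gebovod':
  gebovod → yebovod   (g→y word-initially before a front vowel)
  yebovod → yevovod   (b→v between vowels (before a back vowel))
So the Rivatan cognate is 'yevovod'.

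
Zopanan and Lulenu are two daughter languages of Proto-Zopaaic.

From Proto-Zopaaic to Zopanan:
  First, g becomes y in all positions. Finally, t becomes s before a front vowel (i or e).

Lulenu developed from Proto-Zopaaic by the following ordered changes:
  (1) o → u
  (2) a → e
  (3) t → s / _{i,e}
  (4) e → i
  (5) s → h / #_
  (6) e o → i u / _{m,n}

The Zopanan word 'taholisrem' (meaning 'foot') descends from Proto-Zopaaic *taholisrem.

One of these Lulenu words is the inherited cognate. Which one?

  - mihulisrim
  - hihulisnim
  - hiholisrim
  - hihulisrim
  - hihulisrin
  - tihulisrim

Lulenu: start from *taholisrem.
  rule 1 (vowel merger): taholisrem → tahulisrem
  rule 2 (vowel merger): tahulisrem → tehulisrem
  rule 3 (palatalisation): tehulisrem → sehulisrem
  rule 4 (vowel merger): sehulisrem → sihulisrim
  rule 5 (debuccalisation): sihulisrim → hihulisrim
  rule 6: no change — hihulisrim
  ⇒ Lulenu hihulisrim

hihulisrim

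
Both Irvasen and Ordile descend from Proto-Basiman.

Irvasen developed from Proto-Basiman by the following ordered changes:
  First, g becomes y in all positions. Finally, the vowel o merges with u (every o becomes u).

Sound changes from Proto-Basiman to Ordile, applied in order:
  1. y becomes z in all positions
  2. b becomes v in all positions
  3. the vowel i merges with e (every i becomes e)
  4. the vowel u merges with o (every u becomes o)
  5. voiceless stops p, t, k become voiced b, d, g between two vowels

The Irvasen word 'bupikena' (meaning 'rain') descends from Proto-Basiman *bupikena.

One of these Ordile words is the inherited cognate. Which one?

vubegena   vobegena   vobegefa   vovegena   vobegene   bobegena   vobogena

vobegena

Ordile: *bupikena > vupikena > vupekena > vopekena > vobegena  (by unconditioned shift, vowel merger, vowel merger, intervocalic voicing)
Among the options, 'vobegena' alone shows every Ordile change applied in order.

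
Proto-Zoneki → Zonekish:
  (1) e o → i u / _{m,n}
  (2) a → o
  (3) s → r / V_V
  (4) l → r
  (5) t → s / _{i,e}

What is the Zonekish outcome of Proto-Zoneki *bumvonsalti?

Zonekish: *bumvonsalti > bumvunsalti > bumvunsolti > bumvunsorti > bumvunsorsi  (by pre-nasal raising, vowel merger, unconditioned shift, palatalisation)

bumvunsorsi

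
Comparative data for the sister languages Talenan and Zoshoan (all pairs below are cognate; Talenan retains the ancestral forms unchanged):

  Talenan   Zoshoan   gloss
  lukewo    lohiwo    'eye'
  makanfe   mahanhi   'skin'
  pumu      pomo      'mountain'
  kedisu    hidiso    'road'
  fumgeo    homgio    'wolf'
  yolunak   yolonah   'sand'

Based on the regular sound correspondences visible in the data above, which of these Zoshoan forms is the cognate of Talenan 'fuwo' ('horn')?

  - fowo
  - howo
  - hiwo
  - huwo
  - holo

fumgeo ~ homgio — Talenan f corresponds to Zoshoan h word-initially before a back vowel.
lukewo ~ lohiwo — Talenan u corresponds to Zoshoan o after a consonant, before a consonant other than r, m, n, p, b, f, v.
Applying these to Talenan 'fuwo':
  fuwo → huwo   (f→h word-initially before a back vowel)
  huwo → howo   (u→o after a consonant, before a consonant other than r, m, n, p, b, f, v)
So the Zoshoan cognate is 'howo'.

howo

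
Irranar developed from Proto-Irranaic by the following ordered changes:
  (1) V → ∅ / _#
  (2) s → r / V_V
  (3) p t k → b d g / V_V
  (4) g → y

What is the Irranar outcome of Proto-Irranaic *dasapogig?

daraboyiy

Irranar: *dasapogig > darapogig > darabogig > daraboyiy  (by rhotacism, intervocalic voicing, unconditioned shift)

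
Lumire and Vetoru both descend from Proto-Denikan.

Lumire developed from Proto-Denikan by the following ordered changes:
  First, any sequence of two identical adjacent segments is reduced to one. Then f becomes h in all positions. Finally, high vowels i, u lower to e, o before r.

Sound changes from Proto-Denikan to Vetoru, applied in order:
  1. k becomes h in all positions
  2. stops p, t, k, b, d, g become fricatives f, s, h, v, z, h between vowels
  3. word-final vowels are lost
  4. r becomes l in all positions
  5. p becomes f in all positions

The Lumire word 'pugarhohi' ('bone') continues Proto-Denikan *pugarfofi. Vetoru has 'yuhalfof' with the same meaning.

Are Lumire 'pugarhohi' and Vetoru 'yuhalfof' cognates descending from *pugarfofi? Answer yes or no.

no

Derive the expected Vetoru reflex of *pugarfofi:
Vetoru: *pugarfofi > puharfofi > puharfof > puhalfof > fuhalfof  (by intervocalic lenition, apocope, unconditioned shift, unconditioned shift)
The regular Vetoru reflex would be 'fuhalfof', but the attested form is 'yuhalfof'. The correspondence is irregular, so they are not cognates (the Vetoru form has a different source).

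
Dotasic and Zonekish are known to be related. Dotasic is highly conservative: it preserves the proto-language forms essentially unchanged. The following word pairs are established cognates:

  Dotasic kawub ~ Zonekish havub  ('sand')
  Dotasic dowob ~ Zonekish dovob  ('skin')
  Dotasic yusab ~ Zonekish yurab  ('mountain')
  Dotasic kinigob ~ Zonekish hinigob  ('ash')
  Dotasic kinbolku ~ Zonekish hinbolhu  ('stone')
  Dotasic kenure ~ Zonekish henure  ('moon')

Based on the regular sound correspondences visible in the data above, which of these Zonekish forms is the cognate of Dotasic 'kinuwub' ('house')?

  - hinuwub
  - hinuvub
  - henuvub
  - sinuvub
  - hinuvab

hinuvub

kinigob ~ hinigob, kinbolku ~ hinbolhu — Dotasic k corresponds to Zonekish h word-initially before a front vowel.
kawub ~ havub — Dotasic w corresponds to Zonekish v between vowels (before a back vowel).
Applying these to Dotasic 'kinuwub':
  kinuwub → hinuwub   (k→h word-initially before a front vowel)
  hinuwub → hinuvub   (w→v between vowels (before a back vowel))
So the Zonekish cognate is 'hinuvub'.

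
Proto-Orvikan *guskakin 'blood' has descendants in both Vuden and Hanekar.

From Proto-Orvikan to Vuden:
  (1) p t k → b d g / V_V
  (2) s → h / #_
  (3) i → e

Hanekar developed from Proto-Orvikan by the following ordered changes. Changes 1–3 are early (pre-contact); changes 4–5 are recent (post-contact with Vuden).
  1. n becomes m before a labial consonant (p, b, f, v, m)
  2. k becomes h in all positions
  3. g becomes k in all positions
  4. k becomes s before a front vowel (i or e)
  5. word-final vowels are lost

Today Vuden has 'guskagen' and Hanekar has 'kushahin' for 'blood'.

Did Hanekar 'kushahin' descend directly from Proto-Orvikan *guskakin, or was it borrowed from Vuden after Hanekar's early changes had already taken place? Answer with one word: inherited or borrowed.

If inherited, *guskakin would pass through all of Hanekar's changes:
Hanekar: start from *guskakin.
  rule 1: no change — guskakin
  rule 2 (unconditioned shift): guskakin → gushahin
  rule 3 (unconditioned shift): gushahin → kushahin
  rule 4: no change — kushahin
  rule 5: no change — kushahin
  ⇒ Hanekar kushahin
If borrowed from Vuden 'guskagen' after the early changes, it would undergo only the recent ones:
  rule 4 (palatalisation): no change (guskagen)
  rule 5 (apocope): no change (guskagen)
  ⇒ as a loan: guskagen
Hanekar 'kushahin' matches the inherited outcome exactly, so it is an inherited cognate, not a loan.

inherited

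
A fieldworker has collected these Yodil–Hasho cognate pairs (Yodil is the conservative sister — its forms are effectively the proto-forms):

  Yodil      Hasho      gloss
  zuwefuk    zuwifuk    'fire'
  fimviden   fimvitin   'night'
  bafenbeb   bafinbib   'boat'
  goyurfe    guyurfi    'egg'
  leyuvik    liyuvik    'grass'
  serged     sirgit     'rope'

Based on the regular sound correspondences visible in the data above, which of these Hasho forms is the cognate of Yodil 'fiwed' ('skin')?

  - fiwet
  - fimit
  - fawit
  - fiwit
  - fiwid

fiwit

leyuvik ~ liyuvik, serged ~ sirgit — Yodil e corresponds to Hasho i after a consonant, before a consonant other than r, m, n, p, b, f, v.
serged ~ sirgit — Yodil d corresponds to Hasho t word-finally.
Applying these to Yodil 'fiwed':
  fiwed → fiwid   (e→i after a consonant, before a consonant other than r, m, n, p, b, f, v)
  fiwid → fiwit   (d→t word-finally)
So the Hasho cognate is 'fiwit'.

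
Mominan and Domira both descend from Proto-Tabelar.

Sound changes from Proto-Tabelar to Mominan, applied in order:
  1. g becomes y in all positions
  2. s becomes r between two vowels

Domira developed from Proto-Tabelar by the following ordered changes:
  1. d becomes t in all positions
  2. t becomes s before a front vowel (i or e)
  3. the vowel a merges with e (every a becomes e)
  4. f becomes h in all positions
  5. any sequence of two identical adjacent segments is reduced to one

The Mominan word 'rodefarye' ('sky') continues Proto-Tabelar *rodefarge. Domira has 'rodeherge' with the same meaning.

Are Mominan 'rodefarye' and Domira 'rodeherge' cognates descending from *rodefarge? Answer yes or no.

Derive the expected Domira reflex of *rodefarge:
Domira: *rodefarge > rotefarge > rosefarge > roseferge > roseherge  (by unconditioned shift, palatalisation, vowel merger, unconditioned shift)
The regular Domira reflex would be 'roseherge', but the attested form is 'rodeherge'. The correspondence is irregular, so they are not cognates (the Domira form has a different source).

no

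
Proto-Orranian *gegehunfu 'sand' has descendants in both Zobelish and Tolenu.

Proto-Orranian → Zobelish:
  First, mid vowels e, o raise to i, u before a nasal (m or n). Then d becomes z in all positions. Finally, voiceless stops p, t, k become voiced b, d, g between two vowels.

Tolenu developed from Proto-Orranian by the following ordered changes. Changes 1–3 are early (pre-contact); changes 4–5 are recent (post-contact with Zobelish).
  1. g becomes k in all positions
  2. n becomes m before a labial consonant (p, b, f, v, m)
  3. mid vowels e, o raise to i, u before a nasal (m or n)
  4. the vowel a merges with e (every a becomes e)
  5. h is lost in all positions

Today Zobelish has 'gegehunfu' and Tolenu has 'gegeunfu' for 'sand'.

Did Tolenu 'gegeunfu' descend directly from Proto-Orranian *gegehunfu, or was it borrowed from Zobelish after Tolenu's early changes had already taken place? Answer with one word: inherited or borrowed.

If inherited, *gegehunfu would pass through all of Tolenu's changes:
Tolenu: *gegehunfu
  gegehunfu → kekehunfu   [unconditioned shift]
  kekehunfu → kekehumfu   [nasal place assimilation]
  kekehumfu (rule 3 does not apply)
  kekehumfu (rule 4 does not apply)
  kekehumfu → kekeumfu   [h-loss]
  giving Tolenu kekeumfu.
If borrowed from Zobelish 'gegehunfu' after the early changes, it would undergo only the recent ones:
  rule 4 (vowel merger): no change (gegehunfu)
  rule 5 (h-loss): gegehunfu → gegeunfu
  ⇒ as a loan: gegeunfu
Tolenu 'gegeunfu' matches the loan outcome 'gegeunfu', not the inherited 'kekeumfu' — it skipped the early Tolenu changes, so it was borrowed from Zobelish.

borrowed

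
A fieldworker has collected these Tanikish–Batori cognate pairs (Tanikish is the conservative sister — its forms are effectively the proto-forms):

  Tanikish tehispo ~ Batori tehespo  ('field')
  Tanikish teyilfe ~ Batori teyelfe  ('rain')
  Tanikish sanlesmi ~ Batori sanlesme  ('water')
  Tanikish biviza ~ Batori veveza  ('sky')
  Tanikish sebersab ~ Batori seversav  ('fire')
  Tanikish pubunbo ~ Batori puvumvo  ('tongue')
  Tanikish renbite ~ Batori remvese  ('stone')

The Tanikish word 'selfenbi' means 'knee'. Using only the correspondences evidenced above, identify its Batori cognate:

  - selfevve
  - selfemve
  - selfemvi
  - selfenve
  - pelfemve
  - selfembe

pubunbo ~ puvumvo, renbite ~ remvese — Tanikish n corresponds to Batori m after a vowel, before a labial obstruent.
renbite ~ remvese — Tanikish b corresponds to Batori v after a consonant, before a front vowel.
sanlesmi ~ sanlesme — Tanikish i corresponds to Batori e word-finally.
Applying these to Tanikish 'selfenbi':
  selfenbi → selfembi   (n→m after a vowel, before a labial obstruent)
  selfembi → selfemvi   (b→v after a consonant, before a front vowel)
  selfemvi → selfemve   (i→e word-finally)
So the Batori cognate is 'selfemve'.

selfemve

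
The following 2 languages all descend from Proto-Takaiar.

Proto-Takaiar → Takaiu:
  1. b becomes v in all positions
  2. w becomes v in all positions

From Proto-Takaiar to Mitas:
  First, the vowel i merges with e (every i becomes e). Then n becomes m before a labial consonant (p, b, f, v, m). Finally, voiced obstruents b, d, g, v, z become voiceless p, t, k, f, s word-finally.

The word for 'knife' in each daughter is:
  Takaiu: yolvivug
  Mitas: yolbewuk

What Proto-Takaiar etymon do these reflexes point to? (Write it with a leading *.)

Position 6: Takaiu has v, Mitas has w. Mitas preserves w here (none of its changes turn any other segment into w), so the proto-segment is *w.
Position 8: Takaiu has g, Mitas has k. Takaiu preserves g here (none of its changes turn any other segment into g), so the proto-segment is *g.
Verify the candidate proto-form against each daughter:
Takaiu: *yolbiwug
  yolbiwug → yolviwug   [unconditioned shift]
  yolviwug → yolvivug   [unconditioned shift]
  giving Takaiu yolvivug.
Mitas: *yolbiwug
  yolbiwug → yolbewug   [vowel merger]
  yolbewug (rule 2 does not apply)
  yolbewug → yolbewuk   [final devoicing]
  giving Mitas yolbewuk.
*yolbiwug is the unique common source.

*yolbiwug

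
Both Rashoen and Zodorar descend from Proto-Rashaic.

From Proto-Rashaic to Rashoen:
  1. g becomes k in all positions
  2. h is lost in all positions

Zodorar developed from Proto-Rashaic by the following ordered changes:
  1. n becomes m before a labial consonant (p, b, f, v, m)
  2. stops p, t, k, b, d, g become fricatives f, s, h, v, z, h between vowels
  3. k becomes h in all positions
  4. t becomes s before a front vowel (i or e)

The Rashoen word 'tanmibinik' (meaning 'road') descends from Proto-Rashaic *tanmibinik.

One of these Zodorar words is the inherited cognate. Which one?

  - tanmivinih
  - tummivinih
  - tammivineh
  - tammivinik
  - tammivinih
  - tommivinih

Zodorar: start from *tanmibinik.
  rule 1 (nasal place assimilation): tanmibinik → tammibinik
  rule 2 (intervocalic lenition): tammibinik → tammivinik
  rule 3 (unconditioned shift): tammivinik → tammivinih
  rule 4: no change — tammivinih
  ⇒ Zodorar tammivinih
Only 'tammivinih' matches the regular Zodorar development of *tanmibinik.

tammivinih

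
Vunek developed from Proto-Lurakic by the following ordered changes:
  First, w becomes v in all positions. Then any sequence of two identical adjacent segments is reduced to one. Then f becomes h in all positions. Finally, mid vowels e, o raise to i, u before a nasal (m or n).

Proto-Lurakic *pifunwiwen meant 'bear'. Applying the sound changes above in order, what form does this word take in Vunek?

Vunek: *pifunwiwen
  pifunwiwen → pifunviven   [unconditioned shift]
  pifunviven (rule 2 does not apply)
  pifunviven → pihunviven   [unconditioned shift]
  pihunviven → pihunvivin   [pre-nasal raising]
  giving Vunek pihunvivin.

pihunvivin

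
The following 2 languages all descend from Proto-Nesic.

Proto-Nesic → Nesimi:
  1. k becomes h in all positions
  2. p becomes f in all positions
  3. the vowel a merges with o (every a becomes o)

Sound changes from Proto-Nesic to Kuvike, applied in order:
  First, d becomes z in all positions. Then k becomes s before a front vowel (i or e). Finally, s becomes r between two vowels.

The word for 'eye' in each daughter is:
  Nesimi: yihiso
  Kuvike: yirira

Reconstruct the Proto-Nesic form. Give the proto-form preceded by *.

Position 5: Nesimi has s, Kuvike has r. Nesimi preserves s here (none of its changes turn any other segment into s), so the proto-segment is *s.
Position 6: Nesimi has o, Kuvike has a. Kuvike preserves a here (none of its changes turn any other segment into a), so the proto-segment is *a.
Verify the candidate proto-form against each daughter:
Nesimi: *yikisa > yihisa > yihiso  (by unconditioned shift, vowel merger)
Kuvike: *yikisa
  yikisa (rule 1 does not apply)
  yikisa → yisisa   [palatalisation]
  yisisa → yirira   [rhotacism]
  giving Kuvike yirira.
Only *yikisa yields all of Nesimi yihiso, Kuvike yirira.

*yikisa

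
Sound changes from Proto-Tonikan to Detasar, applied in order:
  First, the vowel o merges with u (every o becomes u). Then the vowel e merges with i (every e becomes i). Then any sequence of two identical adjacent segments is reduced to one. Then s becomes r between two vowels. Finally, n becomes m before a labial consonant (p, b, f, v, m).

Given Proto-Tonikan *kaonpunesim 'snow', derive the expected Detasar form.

Detasar: *kaonpunesim
  kaonpunesim → kaunpunesim   [vowel merger]
  kaunpunesim → kaunpunisim   [vowel merger]
  kaunpunisim (rule 3 does not apply)
  kaunpunisim → kaunpunirim   [rhotacism]
  kaunpunirim → kaumpunirim   [nasal place assimilation]
  giving Detasar kaumpunirim.

kaumpunirim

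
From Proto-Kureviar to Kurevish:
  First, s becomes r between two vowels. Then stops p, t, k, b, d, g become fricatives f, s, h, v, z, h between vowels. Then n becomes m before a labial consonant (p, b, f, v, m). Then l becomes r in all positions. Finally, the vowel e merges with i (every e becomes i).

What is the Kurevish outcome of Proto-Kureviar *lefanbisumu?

Kurevish: *lefanbisumu > lefanbirumu > lefambirumu > refambirumu > rifambirumu  (by rhotacism, nasal place assimilation, unconditioned shift, vowel merger)

rifambirumu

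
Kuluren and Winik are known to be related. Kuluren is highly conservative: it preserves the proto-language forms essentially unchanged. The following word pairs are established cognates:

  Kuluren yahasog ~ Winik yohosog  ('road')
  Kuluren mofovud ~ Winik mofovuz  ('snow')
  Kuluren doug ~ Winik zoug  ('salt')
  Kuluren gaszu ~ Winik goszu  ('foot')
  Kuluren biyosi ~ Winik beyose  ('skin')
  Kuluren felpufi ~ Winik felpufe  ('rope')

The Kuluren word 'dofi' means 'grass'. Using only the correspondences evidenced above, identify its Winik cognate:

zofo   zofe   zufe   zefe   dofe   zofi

doug ~ zoug — Kuluren d corresponds to Winik z word-initially before a back vowel.
biyosi ~ beyose, felpufi ~ felpufe — Kuluren i corresponds to Winik e word-finally.
Applying these to Kuluren 'dofi':
  dofi → zofi   (d→z word-initially before a back vowel)
  zofi → zofe   (i→e word-finally)
So the Winik cognate is 'zofe'.

zofe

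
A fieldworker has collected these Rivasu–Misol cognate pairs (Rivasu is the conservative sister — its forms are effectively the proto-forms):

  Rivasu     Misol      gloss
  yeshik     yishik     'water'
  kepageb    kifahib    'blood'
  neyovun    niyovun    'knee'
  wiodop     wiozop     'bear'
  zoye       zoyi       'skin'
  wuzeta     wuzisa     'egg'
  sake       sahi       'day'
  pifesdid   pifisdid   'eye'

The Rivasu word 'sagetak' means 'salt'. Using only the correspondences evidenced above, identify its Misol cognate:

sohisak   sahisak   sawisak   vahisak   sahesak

kepageb ~ kifahib — Rivasu g corresponds to Misol h between vowels (before a front vowel).
yeshik ~ yishik, neyovun ~ niyovun — Rivasu e corresponds to Misol i after a consonant, before a consonant other than r, m, n, p, b, f, v.
wuzeta ~ wuzisa — Rivasu t corresponds to Misol s between vowels (before a back vowel).
Applying these to Rivasu 'sagetak':
  sagetak → sahetak   (g→h between vowels (before a front vowel))
  sahetak → sahitak   (e→i after a consonant, before a consonant other than r, m, n, p, b, f, v)
  sahitak → sahisak   (t→s between vowels (before a back vowel))
So the Misol cognate is 'sahisak'.

sahisak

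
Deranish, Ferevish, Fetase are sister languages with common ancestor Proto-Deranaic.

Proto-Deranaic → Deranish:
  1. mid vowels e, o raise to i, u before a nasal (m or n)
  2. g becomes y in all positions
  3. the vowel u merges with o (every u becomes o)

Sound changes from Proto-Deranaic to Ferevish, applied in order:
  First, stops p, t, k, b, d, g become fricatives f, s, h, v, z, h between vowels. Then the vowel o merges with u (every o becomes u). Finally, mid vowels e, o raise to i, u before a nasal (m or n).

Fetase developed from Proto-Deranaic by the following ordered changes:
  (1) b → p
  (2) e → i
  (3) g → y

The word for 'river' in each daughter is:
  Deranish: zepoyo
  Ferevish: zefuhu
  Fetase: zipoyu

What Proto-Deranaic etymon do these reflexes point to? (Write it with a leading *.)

*zepogu

Position 6: Deranish has o, Ferevish has u, Fetase has u. Fetase preserves u here (none of its changes turn any other segment into u), so the proto-segment is *u.
Position 5: Deranish has y, Ferevish has h, Fetase has y. Taking the neighbouring segments as reconstructed: Deranish y could go back to *g or *y; Ferevish h could go back to *k or *g or *h; Fetase y could go back to *g or *y — the one source consistent with every daughter is *g.
Verify the candidate proto-form against each daughter:
Deranish: *zepogu
  zepogu (rule 1 does not apply)
  zepogu → zepoyu   [unconditioned shift]
  zepoyu → zepoyo   [vowel merger]
  giving Deranish zepoyo.
Ferevish: *zepogu
  zepogu → zefohu   [intervocalic lenition]
  zefohu → zefuhu   [vowel merger]
  zefuhu (rule 3 does not apply)
  giving Ferevish zefuhu.
Fetase: *zepogu
  zepogu (rule 1 does not apply)
  zepogu → zipogu   [vowel merger]
  zipogu → zipoyu   [unconditioned shift]
  giving Fetase zipoyu.
*zepogu is the unique common source.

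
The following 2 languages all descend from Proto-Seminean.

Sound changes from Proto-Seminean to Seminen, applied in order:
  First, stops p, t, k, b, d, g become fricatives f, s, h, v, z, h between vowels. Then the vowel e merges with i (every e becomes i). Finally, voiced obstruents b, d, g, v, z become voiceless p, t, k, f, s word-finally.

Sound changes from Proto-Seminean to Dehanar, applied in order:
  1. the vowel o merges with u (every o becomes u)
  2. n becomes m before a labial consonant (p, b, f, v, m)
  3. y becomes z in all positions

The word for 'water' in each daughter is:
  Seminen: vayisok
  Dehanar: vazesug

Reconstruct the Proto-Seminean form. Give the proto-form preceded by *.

*vayesog

Position 3: Seminen has y, Dehanar has z. Seminen preserves y here (none of its changes turn any other segment into y), so the proto-segment is *y.
Position 4: Seminen has i, Dehanar has e. Dehanar preserves e here (none of its changes turn any other segment into e), so the proto-segment is *e.
Verify the candidate proto-form against each daughter:
Seminen: start from *vayesog.
  rule 1: no change — vayesog
  rule 2 (vowel merger): vayesog → vayisog
  rule 3 (final devoicing): vayisog → vayisok
  ⇒ Seminen vayisok
Dehanar: start from *vayesog.
  rule 1 (vowel merger): vayesog → vayesug
  rule 2: no change — vayesug
  rule 3 (unconditioned shift): vayesug → vazesug
  ⇒ Dehanar vazesug
Only *vayesog yields all of Seminen vayisok, Dehanar vazesug.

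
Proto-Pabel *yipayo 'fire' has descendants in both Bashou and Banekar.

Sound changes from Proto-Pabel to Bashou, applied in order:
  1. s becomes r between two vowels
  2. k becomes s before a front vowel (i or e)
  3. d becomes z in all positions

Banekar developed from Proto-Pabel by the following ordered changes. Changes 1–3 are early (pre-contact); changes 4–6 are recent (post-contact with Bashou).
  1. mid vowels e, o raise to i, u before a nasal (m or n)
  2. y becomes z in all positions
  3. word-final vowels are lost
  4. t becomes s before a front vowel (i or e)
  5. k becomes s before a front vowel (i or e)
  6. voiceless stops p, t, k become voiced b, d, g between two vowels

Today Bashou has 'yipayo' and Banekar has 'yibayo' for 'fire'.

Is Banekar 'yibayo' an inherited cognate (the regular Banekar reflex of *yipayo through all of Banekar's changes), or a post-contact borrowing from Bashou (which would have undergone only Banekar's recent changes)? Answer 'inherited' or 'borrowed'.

If inherited, *yipayo would pass through all of Banekar's changes:
Banekar: start from *yipayo.
  rule 1: no change — yipayo
  rule 2 (unconditioned shift): yipayo → zipazo
  rule 3 (apocope): zipazo → zipaz
  rule 4: no change — zipaz
  rule 5: no change — zipaz
  rule 6 (intervocalic voicing): zipaz → zibaz
  ⇒ Banekar zibaz
If borrowed from Bashou 'yipayo' after the early changes, it would undergo only the recent ones:
  rule 4 (palatalisation): no change (yipayo)
  rule 5 (palatalisation): no change (yipayo)
  rule 6 (intervocalic voicing): yipayo → yibayo
  ⇒ as a loan: yibayo
Banekar 'yibayo' matches the loan outcome 'yibayo', not the inherited 'zibaz' — it skipped the early Banekar changes, so it was borrowed from Bashou.

borrowed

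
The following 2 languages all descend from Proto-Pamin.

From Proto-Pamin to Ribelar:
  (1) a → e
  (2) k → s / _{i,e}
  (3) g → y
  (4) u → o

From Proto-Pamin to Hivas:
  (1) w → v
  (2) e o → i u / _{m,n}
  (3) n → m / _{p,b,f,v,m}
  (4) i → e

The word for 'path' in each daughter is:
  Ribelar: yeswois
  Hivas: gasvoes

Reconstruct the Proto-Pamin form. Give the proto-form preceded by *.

Position 6: Ribelar has i, Hivas has e. Ribelar preserves i here (none of its changes turn any other segment into i), so the proto-segment is *i.
Position 4: Ribelar has w, Hivas has v. Ribelar preserves w here (none of its changes turn any other segment into w), so the proto-segment is *w.
This points to *gaswois. Verify forward in each daughter:
Ribelar: *gaswois > geswois > yeswois  (by vowel merger, unconditioned shift)
Hivas: *gaswois
  gaswois → gasvois   [unconditioned shift]
  gasvois (rule 2 does not apply)
  gasvois (rule 3 does not apply)
  gasvois → gasvoes   [vowel merger]
  giving Hivas gasvoes.
*gaswois is the unique common source.

*gaswois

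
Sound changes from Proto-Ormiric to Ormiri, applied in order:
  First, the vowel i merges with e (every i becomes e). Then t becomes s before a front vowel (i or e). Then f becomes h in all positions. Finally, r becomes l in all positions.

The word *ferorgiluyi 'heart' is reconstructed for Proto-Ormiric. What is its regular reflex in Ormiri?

helolgeluye

Ormiri: start from *ferorgiluyi.
  rule 1 (vowel merger): ferorgiluyi → ferorgeluye
  rule 2: no change — ferorgeluye
  rule 3 (unconditioned shift): ferorgeluye → herorgeluye
  rule 4 (unconditioned shift): herorgeluye → helolgeluye
  ⇒ Ormiri helolgeluye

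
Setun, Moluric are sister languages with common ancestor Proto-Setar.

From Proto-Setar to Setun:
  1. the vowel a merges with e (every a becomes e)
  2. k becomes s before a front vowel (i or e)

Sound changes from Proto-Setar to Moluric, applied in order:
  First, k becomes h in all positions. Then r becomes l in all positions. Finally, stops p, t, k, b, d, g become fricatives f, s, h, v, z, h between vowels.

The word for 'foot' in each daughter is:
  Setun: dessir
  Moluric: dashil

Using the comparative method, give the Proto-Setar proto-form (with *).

Position 4: Setun has s, Moluric has h. Taking the neighbouring segments as reconstructed: Setun s could go back to *k or *s; Moluric h could go back to *k or *h — the one source consistent with every daughter is *k.
Position 6: Setun has r, Moluric has l. Setun preserves r here (none of its changes turn any other segment into r), so the proto-segment is *r.
Verify the candidate proto-form against each daughter:
Setun: *daskir
  daskir → deskir   [vowel merger]
  deskir → dessir   [palatalisation]
  giving Setun dessir.
Moluric: *daskir > dashir > dashil  (by unconditioned shift, unconditioned shift)
Only *daskir yields all of Setun dessir, Moluric dashil.

*daskir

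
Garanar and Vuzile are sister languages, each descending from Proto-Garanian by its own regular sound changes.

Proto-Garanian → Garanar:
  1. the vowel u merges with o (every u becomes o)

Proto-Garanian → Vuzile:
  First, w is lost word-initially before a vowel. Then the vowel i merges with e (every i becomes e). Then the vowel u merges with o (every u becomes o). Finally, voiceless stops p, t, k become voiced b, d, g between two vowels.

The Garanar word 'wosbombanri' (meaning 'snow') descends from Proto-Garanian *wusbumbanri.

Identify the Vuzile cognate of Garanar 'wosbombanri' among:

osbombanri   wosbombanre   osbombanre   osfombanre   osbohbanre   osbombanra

osbombanre

Vuzile: start from *wusbumbanri.
  rule 1 (glide loss): wusbumbanri → usbumbanri
  rule 2 (vowel merger): usbumbanri → usbumbanre
  rule 3 (vowel merger): usbumbanre → osbombanre
  rule 4: no change — osbombanre
  ⇒ Vuzile osbombanre
The other candidates each miss or misapply at least one Vuzile change.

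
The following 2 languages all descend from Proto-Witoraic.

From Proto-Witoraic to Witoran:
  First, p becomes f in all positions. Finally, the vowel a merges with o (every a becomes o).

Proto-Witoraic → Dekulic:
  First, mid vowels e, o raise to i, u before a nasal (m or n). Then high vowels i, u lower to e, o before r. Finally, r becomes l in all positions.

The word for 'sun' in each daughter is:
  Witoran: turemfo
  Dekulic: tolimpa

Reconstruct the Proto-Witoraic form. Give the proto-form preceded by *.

Position 6: Witoran has f, Dekulic has p. Dekulic preserves p here (none of its changes turn any other segment into p), so the proto-segment is *p.
Position 2: Witoran has u, Dekulic has o. Witoran preserves u here (none of its changes turn any other segment into u), so the proto-segment is *u.
Position 4: Witoran has e, Dekulic has i. Witoran preserves e here (none of its changes turn any other segment into e), so the proto-segment is *e.
This points to *turempa. Verify forward in each daughter:
Witoran: start from *turempa.
  rule 1 (unconditioned shift): turempa → turemfa
  rule 2 (vowel merger): turemfa → turemfo
  ⇒ Witoran turemfo
Dekulic: *turempa
  turempa → turimpa   [pre-nasal raising]
  turimpa → torimpa   [pre-rhotic lowering]
  torimpa → tolimpa   [unconditioned shift]
  giving Dekulic tolimpa.
No other proto-form is consistent with every reflex, so the reconstruction is *turempa.

*turempa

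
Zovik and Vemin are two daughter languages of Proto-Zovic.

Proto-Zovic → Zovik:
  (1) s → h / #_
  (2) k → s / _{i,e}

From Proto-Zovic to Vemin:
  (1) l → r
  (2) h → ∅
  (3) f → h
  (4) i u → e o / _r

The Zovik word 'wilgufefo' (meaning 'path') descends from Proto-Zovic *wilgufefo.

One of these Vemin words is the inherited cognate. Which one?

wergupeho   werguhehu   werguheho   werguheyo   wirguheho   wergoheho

werguheho

Vemin: *wilgufefo > wirgufefo > wirguheho > werguheho  (by unconditioned shift, unconditioned shift, pre-rhotic lowering)
Only 'werguheho' matches the regular Vemin development of *wilgufefo.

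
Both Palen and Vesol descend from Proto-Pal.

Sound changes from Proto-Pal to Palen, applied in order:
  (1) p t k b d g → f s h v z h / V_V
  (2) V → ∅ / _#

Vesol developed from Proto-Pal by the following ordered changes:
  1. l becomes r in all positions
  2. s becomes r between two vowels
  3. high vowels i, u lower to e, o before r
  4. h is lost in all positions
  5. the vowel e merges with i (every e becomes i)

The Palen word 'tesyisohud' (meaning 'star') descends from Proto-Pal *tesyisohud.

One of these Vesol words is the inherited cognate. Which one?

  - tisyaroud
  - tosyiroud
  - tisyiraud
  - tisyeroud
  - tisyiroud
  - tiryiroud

tisyiroud

Vesol: *tesyisohud > tesyirohud > tesyerohud > tesyeroud > tisyiroud  (by rhotacism, pre-rhotic lowering, h-loss, vowel merger)
Among the options, 'tisyiroud' alone shows every Vesol change applied in order.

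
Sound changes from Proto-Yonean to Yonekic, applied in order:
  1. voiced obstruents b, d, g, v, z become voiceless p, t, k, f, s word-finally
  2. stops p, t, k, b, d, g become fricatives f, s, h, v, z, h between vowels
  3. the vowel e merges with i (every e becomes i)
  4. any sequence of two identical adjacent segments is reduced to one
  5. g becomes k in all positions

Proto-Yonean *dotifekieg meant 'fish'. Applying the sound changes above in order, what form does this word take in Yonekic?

Yonekic: *dotifekieg
  dotifekieg → dotifekiek   [final devoicing]
  dotifekiek → dosifehiek   [intervocalic lenition]
  dosifehiek → dosifihiik   [vowel merger]
  dosifihiik → dosifihik   [degemination]
  dosifihik (rule 5 does not apply)
  giving Yonekic dosifihik.

dosifihik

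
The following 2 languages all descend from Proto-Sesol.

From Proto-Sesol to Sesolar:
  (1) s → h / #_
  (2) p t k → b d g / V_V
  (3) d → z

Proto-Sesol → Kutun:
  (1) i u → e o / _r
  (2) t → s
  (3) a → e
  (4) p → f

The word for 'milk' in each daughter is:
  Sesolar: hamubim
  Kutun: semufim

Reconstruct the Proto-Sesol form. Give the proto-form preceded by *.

*samupim

Position 2: Sesolar has a, Kutun has e. Sesolar preserves a here (none of its changes turn any other segment into a), so the proto-segment is *a.
Position 5: Sesolar has b, Kutun has f. Taking the neighbouring segments as reconstructed: Sesolar b could go back to *p or *b; Kutun f could go back to *p or *f — the one source consistent with every daughter is *p.
Position 1: Sesolar has h, Kutun has s. Taking the neighbouring segments as reconstructed: Sesolar h could go back to *s or *h; Kutun s could go back to *t or *s — the one source consistent with every daughter is *s.
Continuing position by position gives *samupim; check it forward:
Sesolar: start from *samupim.
  rule 1 (debuccalisation): samupim → hamupim
  rule 2 (intervocalic voicing): hamupim → hamubim
  rule 3: no change — hamubim
  ⇒ Sesolar hamubim
Kutun: *samupim > semupim > semufim  (by vowel merger, unconditioned shift)
No other proto-form is consistent with every reflex, so the reconstruction is *samupim.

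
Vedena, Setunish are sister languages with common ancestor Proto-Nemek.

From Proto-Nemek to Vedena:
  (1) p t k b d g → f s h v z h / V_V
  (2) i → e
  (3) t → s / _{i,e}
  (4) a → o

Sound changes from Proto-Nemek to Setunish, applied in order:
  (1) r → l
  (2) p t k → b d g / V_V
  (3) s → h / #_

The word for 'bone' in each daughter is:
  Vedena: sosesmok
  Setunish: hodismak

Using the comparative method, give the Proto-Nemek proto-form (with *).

*sotismak

Position 7: Vedena has o, Setunish has a. Setunish preserves a here (none of its changes turn any other segment into a), so the proto-segment is *a.
Position 3: Vedena has s, Setunish has d. Taking the neighbouring segments as reconstructed: Vedena s could go back to *t or *s; Setunish d could go back to *t or *d — the one source consistent with every daughter is *t.
Verify the candidate proto-form against each daughter:
Vedena: start from *sotismak.
  rule 1 (intervocalic lenition): sotismak → sosismak
  rule 2 (vowel merger): sosismak → sosesmak
  rule 3: no change — sosesmak
  rule 4 (vowel merger): sosesmak → sosesmok
  ⇒ Vedena sosesmok
Setunish: *sotismak > sodismak > hodismak  (by intervocalic voicing, debuccalisation)
No other proto-form is consistent with every reflex, so the reconstruction is *sotismak.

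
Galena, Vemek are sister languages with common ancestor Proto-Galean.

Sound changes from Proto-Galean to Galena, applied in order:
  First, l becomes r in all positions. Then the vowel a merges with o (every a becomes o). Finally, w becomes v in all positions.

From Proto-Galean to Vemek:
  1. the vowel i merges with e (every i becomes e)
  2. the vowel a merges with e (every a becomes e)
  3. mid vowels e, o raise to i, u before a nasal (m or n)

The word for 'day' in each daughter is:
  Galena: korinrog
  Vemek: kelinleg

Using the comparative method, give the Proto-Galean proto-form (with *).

*kalinlag

Position 2: Galena has o, Vemek has e. Taking the neighbouring segments as reconstructed: Galena o could go back to *a or *o; Vemek e could go back to *a or *e or *i — the one source consistent with every daughter is *a.
Position 7: Galena has o, Vemek has e. Taking the neighbouring segments as reconstructed: Galena o could go back to *a or *o; Vemek e could go back to *a or *e or *i — the one source consistent with every daughter is *a.
Position 6: Galena has r, Vemek has l. Vemek preserves l here (none of its changes turn any other segment into l), so the proto-segment is *l.
This points to *kalinlag. Verify forward in each daughter:
Galena: *kalinlag > karinrag > korinrog  (by unconditioned shift, vowel merger)
Vemek: start from *kalinlag.
  rule 1 (vowel merger): kalinlag → kalenlag
  rule 2 (vowel merger): kalenlag → kelenleg
  rule 3 (pre-nasal raising): kelenleg → kelinleg
  ⇒ Vemek kelinleg
No other proto-form is consistent with every reflex, so the reconstruction is *kalinlag.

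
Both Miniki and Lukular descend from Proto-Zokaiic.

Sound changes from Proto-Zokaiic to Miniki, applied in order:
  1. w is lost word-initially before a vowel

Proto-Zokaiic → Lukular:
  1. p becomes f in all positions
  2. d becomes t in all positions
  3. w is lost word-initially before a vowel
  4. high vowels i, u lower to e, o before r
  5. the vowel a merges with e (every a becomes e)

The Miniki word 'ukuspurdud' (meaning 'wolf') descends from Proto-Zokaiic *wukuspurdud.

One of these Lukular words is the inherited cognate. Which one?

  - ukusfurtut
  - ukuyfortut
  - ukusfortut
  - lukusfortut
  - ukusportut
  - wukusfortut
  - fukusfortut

ukusfortut

Lukular: start from *wukuspurdud.
  rule 1 (unconditioned shift): wukuspurdud → wukusfurdud
  rule 2 (unconditioned shift): wukusfurdud → wukusfurtut
  rule 3 (glide loss): wukusfurtut → ukusfurtut
  rule 4 (pre-rhotic lowering): ukusfurtut → ukusfortut
  rule 5: no change — ukusfortut
  ⇒ Lukular ukusfortut
Among the options, 'ukusfortut' alone shows every Lukular change applied in order.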